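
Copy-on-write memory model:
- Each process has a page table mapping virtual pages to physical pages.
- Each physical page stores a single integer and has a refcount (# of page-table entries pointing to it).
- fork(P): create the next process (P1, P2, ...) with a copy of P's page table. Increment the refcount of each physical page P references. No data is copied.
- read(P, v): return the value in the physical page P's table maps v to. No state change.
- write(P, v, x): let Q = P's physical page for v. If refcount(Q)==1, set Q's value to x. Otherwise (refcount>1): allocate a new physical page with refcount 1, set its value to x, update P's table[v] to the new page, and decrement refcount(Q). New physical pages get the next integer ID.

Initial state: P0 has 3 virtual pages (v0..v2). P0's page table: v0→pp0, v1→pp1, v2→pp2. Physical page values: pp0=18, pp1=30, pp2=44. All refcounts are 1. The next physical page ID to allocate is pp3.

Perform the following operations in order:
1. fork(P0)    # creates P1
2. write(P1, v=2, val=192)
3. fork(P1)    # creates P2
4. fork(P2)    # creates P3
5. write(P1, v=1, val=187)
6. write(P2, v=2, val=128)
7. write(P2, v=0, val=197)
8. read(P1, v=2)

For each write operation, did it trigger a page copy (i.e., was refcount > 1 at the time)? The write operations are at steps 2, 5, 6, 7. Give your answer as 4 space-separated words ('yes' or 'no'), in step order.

Op 1: fork(P0) -> P1. 3 ppages; refcounts: pp0:2 pp1:2 pp2:2
Op 2: write(P1, v2, 192). refcount(pp2)=2>1 -> COPY to pp3. 4 ppages; refcounts: pp0:2 pp1:2 pp2:1 pp3:1
Op 3: fork(P1) -> P2. 4 ppages; refcounts: pp0:3 pp1:3 pp2:1 pp3:2
Op 4: fork(P2) -> P3. 4 ppages; refcounts: pp0:4 pp1:4 pp2:1 pp3:3
Op 5: write(P1, v1, 187). refcount(pp1)=4>1 -> COPY to pp4. 5 ppages; refcounts: pp0:4 pp1:3 pp2:1 pp3:3 pp4:1
Op 6: write(P2, v2, 128). refcount(pp3)=3>1 -> COPY to pp5. 6 ppages; refcounts: pp0:4 pp1:3 pp2:1 pp3:2 pp4:1 pp5:1
Op 7: write(P2, v0, 197). refcount(pp0)=4>1 -> COPY to pp6. 7 ppages; refcounts: pp0:3 pp1:3 pp2:1 pp3:2 pp4:1 pp5:1 pp6:1
Op 8: read(P1, v2) -> 192. No state change.

yes yes yes yes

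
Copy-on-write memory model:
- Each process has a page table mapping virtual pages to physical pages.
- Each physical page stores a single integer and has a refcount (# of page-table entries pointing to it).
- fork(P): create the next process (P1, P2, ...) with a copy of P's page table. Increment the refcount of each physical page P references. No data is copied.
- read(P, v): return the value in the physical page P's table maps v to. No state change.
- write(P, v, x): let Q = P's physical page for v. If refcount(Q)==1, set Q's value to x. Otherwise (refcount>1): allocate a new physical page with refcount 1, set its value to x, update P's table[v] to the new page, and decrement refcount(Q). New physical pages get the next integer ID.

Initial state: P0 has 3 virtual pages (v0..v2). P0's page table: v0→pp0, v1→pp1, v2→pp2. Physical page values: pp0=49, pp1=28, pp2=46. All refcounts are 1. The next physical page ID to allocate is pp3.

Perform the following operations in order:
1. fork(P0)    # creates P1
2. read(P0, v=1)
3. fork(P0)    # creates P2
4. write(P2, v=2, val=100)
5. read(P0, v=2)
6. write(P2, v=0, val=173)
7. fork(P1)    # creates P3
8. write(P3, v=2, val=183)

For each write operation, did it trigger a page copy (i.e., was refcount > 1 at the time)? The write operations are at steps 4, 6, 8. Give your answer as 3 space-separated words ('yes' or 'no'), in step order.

Op 1: fork(P0) -> P1. 3 ppages; refcounts: pp0:2 pp1:2 pp2:2
Op 2: read(P0, v1) -> 28. No state change.
Op 3: fork(P0) -> P2. 3 ppages; refcounts: pp0:3 pp1:3 pp2:3
Op 4: write(P2, v2, 100). refcount(pp2)=3>1 -> COPY to pp3. 4 ppages; refcounts: pp0:3 pp1:3 pp2:2 pp3:1
Op 5: read(P0, v2) -> 46. No state change.
Op 6: write(P2, v0, 173). refcount(pp0)=3>1 -> COPY to pp4. 5 ppages; refcounts: pp0:2 pp1:3 pp2:2 pp3:1 pp4:1
Op 7: fork(P1) -> P3. 5 ppages; refcounts: pp0:3 pp1:4 pp2:3 pp3:1 pp4:1
Op 8: write(P3, v2, 183). refcount(pp2)=3>1 -> COPY to pp5. 6 ppages; refcounts: pp0:3 pp1:4 pp2:2 pp3:1 pp4:1 pp5:1

yes yes yes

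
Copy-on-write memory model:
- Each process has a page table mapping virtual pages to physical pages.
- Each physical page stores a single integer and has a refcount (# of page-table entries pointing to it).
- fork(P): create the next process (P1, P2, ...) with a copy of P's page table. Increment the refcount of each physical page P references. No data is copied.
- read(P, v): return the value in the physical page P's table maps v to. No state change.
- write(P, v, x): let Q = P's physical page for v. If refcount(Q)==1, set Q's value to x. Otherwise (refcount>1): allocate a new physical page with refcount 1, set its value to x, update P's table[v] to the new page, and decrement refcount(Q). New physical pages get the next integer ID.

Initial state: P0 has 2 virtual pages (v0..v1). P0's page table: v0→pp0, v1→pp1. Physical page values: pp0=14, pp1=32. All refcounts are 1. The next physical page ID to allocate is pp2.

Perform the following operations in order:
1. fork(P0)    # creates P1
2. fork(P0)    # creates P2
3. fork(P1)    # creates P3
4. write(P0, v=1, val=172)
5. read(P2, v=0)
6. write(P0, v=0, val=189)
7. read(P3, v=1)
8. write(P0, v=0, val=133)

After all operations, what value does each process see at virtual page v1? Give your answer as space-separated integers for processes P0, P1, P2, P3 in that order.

Op 1: fork(P0) -> P1. 2 ppages; refcounts: pp0:2 pp1:2
Op 2: fork(P0) -> P2. 2 ppages; refcounts: pp0:3 pp1:3
Op 3: fork(P1) -> P3. 2 ppages; refcounts: pp0:4 pp1:4
Op 4: write(P0, v1, 172). refcount(pp1)=4>1 -> COPY to pp2. 3 ppages; refcounts: pp0:4 pp1:3 pp2:1
Op 5: read(P2, v0) -> 14. No state change.
Op 6: write(P0, v0, 189). refcount(pp0)=4>1 -> COPY to pp3. 4 ppages; refcounts: pp0:3 pp1:3 pp2:1 pp3:1
Op 7: read(P3, v1) -> 32. No state change.
Op 8: write(P0, v0, 133). refcount(pp3)=1 -> write in place. 4 ppages; refcounts: pp0:3 pp1:3 pp2:1 pp3:1
P0: v1 -> pp2 = 172
P1: v1 -> pp1 = 32
P2: v1 -> pp1 = 32
P3: v1 -> pp1 = 32

Answer: 172 32 32 32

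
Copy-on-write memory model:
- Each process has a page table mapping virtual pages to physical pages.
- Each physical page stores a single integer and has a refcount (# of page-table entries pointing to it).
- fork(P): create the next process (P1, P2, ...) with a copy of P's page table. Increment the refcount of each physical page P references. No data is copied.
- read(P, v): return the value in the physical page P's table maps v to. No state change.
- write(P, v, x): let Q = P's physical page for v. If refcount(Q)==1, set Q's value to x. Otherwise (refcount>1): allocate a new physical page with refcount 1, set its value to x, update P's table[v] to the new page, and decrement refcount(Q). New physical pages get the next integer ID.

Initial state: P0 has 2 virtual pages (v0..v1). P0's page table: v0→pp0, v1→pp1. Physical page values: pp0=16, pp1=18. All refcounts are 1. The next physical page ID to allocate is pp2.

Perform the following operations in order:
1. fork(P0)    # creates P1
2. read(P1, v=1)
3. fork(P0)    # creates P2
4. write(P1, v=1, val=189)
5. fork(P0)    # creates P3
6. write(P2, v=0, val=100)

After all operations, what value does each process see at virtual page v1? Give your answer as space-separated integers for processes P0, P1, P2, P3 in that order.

Op 1: fork(P0) -> P1. 2 ppages; refcounts: pp0:2 pp1:2
Op 2: read(P1, v1) -> 18. No state change.
Op 3: fork(P0) -> P2. 2 ppages; refcounts: pp0:3 pp1:3
Op 4: write(P1, v1, 189). refcount(pp1)=3>1 -> COPY to pp2. 3 ppages; refcounts: pp0:3 pp1:2 pp2:1
Op 5: fork(P0) -> P3. 3 ppages; refcounts: pp0:4 pp1:3 pp2:1
Op 6: write(P2, v0, 100). refcount(pp0)=4>1 -> COPY to pp3. 4 ppages; refcounts: pp0:3 pp1:3 pp2:1 pp3:1
P0: v1 -> pp1 = 18
P1: v1 -> pp2 = 189
P2: v1 -> pp1 = 18
P3: v1 -> pp1 = 18

Answer: 18 189 18 18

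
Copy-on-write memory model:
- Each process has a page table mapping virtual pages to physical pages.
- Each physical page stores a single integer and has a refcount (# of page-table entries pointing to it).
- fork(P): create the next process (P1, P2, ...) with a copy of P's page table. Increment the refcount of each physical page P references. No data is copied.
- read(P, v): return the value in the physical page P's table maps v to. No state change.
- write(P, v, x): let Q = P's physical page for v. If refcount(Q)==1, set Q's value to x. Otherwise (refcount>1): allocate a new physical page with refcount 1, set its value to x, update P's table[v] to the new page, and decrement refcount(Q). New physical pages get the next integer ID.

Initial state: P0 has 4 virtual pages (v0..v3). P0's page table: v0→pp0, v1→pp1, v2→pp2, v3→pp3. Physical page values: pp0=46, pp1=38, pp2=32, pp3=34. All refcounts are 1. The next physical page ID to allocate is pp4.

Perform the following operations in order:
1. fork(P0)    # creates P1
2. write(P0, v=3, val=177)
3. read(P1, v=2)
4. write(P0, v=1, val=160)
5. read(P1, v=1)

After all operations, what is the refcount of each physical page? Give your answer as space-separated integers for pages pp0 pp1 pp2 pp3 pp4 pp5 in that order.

Op 1: fork(P0) -> P1. 4 ppages; refcounts: pp0:2 pp1:2 pp2:2 pp3:2
Op 2: write(P0, v3, 177). refcount(pp3)=2>1 -> COPY to pp4. 5 ppages; refcounts: pp0:2 pp1:2 pp2:2 pp3:1 pp4:1
Op 3: read(P1, v2) -> 32. No state change.
Op 4: write(P0, v1, 160). refcount(pp1)=2>1 -> COPY to pp5. 6 ppages; refcounts: pp0:2 pp1:1 pp2:2 pp3:1 pp4:1 pp5:1
Op 5: read(P1, v1) -> 38. No state change.

Answer: 2 1 2 1 1 1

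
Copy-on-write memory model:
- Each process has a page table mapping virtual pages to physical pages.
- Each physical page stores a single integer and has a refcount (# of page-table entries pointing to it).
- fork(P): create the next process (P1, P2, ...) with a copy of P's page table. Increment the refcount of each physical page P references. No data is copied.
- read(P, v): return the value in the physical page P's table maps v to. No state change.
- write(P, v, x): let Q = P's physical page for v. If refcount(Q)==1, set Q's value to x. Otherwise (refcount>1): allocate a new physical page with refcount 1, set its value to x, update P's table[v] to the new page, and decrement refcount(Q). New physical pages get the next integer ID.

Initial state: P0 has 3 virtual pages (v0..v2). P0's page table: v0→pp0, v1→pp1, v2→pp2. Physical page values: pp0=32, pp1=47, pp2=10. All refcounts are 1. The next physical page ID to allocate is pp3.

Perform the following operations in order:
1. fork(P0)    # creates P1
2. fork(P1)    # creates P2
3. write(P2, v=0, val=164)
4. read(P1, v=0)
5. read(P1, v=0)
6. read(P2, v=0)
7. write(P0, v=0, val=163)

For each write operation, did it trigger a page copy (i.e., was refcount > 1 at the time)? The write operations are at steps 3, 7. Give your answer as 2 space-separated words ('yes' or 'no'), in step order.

Op 1: fork(P0) -> P1. 3 ppages; refcounts: pp0:2 pp1:2 pp2:2
Op 2: fork(P1) -> P2. 3 ppages; refcounts: pp0:3 pp1:3 pp2:3
Op 3: write(P2, v0, 164). refcount(pp0)=3>1 -> COPY to pp3. 4 ppages; refcounts: pp0:2 pp1:3 pp2:3 pp3:1
Op 4: read(P1, v0) -> 32. No state change.
Op 5: read(P1, v0) -> 32. No state change.
Op 6: read(P2, v0) -> 164. No state change.
Op 7: write(P0, v0, 163). refcount(pp0)=2>1 -> COPY to pp4. 5 ppages; refcounts: pp0:1 pp1:3 pp2:3 pp3:1 pp4:1

yes yes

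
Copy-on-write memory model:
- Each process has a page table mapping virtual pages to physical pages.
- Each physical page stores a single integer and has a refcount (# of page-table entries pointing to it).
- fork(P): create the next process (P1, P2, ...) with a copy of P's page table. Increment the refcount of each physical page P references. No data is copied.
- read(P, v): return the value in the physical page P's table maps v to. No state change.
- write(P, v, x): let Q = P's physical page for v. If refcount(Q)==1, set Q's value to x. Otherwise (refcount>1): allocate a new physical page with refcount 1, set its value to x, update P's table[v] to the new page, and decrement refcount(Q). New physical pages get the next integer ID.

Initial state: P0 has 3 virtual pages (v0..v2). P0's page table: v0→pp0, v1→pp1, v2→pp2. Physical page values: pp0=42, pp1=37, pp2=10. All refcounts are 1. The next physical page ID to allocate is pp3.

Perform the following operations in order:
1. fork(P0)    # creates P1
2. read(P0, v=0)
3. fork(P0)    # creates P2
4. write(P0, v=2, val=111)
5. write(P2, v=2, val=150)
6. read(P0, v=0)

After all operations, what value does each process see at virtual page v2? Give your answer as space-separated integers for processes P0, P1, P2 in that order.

Answer: 111 10 150

Derivation:
Op 1: fork(P0) -> P1. 3 ppages; refcounts: pp0:2 pp1:2 pp2:2
Op 2: read(P0, v0) -> 42. No state change.
Op 3: fork(P0) -> P2. 3 ppages; refcounts: pp0:3 pp1:3 pp2:3
Op 4: write(P0, v2, 111). refcount(pp2)=3>1 -> COPY to pp3. 4 ppages; refcounts: pp0:3 pp1:3 pp2:2 pp3:1
Op 5: write(P2, v2, 150). refcount(pp2)=2>1 -> COPY to pp4. 5 ppages; refcounts: pp0:3 pp1:3 pp2:1 pp3:1 pp4:1
Op 6: read(P0, v0) -> 42. No state change.
P0: v2 -> pp3 = 111
P1: v2 -> pp2 = 10
P2: v2 -> pp4 = 150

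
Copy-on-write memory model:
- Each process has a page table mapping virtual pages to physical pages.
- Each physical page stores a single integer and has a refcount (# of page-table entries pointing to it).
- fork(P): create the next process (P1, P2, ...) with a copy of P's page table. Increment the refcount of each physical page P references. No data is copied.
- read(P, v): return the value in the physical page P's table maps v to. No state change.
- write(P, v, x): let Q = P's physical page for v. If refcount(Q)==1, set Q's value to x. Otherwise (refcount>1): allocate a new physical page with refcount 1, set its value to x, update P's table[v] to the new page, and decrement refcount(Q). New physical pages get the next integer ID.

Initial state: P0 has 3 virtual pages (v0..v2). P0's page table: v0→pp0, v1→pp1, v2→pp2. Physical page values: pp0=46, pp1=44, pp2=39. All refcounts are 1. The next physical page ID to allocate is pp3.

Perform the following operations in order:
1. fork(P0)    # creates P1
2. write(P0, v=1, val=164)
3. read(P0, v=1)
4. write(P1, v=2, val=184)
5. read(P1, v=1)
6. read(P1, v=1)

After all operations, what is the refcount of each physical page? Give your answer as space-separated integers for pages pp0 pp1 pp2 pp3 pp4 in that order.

Op 1: fork(P0) -> P1. 3 ppages; refcounts: pp0:2 pp1:2 pp2:2
Op 2: write(P0, v1, 164). refcount(pp1)=2>1 -> COPY to pp3. 4 ppages; refcounts: pp0:2 pp1:1 pp2:2 pp3:1
Op 3: read(P0, v1) -> 164. No state change.
Op 4: write(P1, v2, 184). refcount(pp2)=2>1 -> COPY to pp4. 5 ppages; refcounts: pp0:2 pp1:1 pp2:1 pp3:1 pp4:1
Op 5: read(P1, v1) -> 44. No state change.
Op 6: read(P1, v1) -> 44. No state change.

Answer: 2 1 1 1 1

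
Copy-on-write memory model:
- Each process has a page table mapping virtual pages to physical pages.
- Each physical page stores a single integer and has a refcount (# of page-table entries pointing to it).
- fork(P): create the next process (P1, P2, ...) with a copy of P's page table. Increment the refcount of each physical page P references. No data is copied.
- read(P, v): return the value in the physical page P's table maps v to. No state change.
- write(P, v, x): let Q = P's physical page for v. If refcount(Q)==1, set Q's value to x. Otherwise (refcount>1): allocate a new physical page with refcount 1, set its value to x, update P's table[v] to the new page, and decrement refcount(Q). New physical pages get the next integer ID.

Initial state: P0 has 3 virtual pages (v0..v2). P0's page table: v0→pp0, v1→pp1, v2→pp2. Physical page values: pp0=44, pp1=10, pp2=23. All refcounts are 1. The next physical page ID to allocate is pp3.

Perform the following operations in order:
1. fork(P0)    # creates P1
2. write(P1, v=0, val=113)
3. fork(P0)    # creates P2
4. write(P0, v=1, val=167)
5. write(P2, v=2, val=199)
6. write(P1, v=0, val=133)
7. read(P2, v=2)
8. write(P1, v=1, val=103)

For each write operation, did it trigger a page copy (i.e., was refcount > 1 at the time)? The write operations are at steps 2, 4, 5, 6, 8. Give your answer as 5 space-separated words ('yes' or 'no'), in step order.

Op 1: fork(P0) -> P1. 3 ppages; refcounts: pp0:2 pp1:2 pp2:2
Op 2: write(P1, v0, 113). refcount(pp0)=2>1 -> COPY to pp3. 4 ppages; refcounts: pp0:1 pp1:2 pp2:2 pp3:1
Op 3: fork(P0) -> P2. 4 ppages; refcounts: pp0:2 pp1:3 pp2:3 pp3:1
Op 4: write(P0, v1, 167). refcount(pp1)=3>1 -> COPY to pp4. 5 ppages; refcounts: pp0:2 pp1:2 pp2:3 pp3:1 pp4:1
Op 5: write(P2, v2, 199). refcount(pp2)=3>1 -> COPY to pp5. 6 ppages; refcounts: pp0:2 pp1:2 pp2:2 pp3:1 pp4:1 pp5:1
Op 6: write(P1, v0, 133). refcount(pp3)=1 -> write in place. 6 ppages; refcounts: pp0:2 pp1:2 pp2:2 pp3:1 pp4:1 pp5:1
Op 7: read(P2, v2) -> 199. No state change.
Op 8: write(P1, v1, 103). refcount(pp1)=2>1 -> COPY to pp6. 7 ppages; refcounts: pp0:2 pp1:1 pp2:2 pp3:1 pp4:1 pp5:1 pp6:1

yes yes yes no yes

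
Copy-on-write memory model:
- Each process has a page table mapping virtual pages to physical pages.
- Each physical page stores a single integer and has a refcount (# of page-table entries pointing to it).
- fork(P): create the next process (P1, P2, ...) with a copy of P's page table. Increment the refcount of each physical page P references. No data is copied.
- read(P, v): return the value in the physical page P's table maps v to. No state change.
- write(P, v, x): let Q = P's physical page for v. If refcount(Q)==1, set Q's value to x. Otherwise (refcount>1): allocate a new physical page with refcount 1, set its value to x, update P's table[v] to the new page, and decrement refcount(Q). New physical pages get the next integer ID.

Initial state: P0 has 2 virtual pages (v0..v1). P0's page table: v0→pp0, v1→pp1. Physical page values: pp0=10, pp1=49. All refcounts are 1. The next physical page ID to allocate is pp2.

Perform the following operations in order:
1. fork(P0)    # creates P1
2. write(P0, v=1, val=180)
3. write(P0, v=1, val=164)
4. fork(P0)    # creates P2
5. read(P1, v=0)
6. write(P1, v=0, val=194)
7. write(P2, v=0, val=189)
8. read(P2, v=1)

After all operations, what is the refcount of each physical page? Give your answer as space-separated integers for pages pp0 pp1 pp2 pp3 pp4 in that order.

Answer: 1 1 2 1 1

Derivation:
Op 1: fork(P0) -> P1. 2 ppages; refcounts: pp0:2 pp1:2
Op 2: write(P0, v1, 180). refcount(pp1)=2>1 -> COPY to pp2. 3 ppages; refcounts: pp0:2 pp1:1 pp2:1
Op 3: write(P0, v1, 164). refcount(pp2)=1 -> write in place. 3 ppages; refcounts: pp0:2 pp1:1 pp2:1
Op 4: fork(P0) -> P2. 3 ppages; refcounts: pp0:3 pp1:1 pp2:2
Op 5: read(P1, v0) -> 10. No state change.
Op 6: write(P1, v0, 194). refcount(pp0)=3>1 -> COPY to pp3. 4 ppages; refcounts: pp0:2 pp1:1 pp2:2 pp3:1
Op 7: write(P2, v0, 189). refcount(pp0)=2>1 -> COPY to pp4. 5 ppages; refcounts: pp0:1 pp1:1 pp2:2 pp3:1 pp4:1
Op 8: read(P2, v1) -> 164. No state change.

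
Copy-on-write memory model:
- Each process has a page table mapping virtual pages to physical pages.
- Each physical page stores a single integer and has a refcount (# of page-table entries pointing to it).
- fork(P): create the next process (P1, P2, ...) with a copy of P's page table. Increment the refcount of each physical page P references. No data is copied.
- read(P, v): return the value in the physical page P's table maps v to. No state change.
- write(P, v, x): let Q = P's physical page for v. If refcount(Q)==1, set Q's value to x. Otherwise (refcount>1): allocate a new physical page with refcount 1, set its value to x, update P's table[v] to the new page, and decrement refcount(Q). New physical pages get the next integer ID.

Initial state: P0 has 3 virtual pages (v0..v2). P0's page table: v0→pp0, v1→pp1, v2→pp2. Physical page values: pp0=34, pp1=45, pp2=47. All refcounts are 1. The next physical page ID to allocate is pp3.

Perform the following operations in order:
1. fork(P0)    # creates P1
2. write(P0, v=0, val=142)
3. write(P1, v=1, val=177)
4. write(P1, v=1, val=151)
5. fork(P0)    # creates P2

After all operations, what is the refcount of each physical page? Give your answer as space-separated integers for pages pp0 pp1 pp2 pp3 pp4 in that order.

Answer: 1 2 3 2 1

Derivation:
Op 1: fork(P0) -> P1. 3 ppages; refcounts: pp0:2 pp1:2 pp2:2
Op 2: write(P0, v0, 142). refcount(pp0)=2>1 -> COPY to pp3. 4 ppages; refcounts: pp0:1 pp1:2 pp2:2 pp3:1
Op 3: write(P1, v1, 177). refcount(pp1)=2>1 -> COPY to pp4. 5 ppages; refcounts: pp0:1 pp1:1 pp2:2 pp3:1 pp4:1
Op 4: write(P1, v1, 151). refcount(pp4)=1 -> write in place. 5 ppages; refcounts: pp0:1 pp1:1 pp2:2 pp3:1 pp4:1
Op 5: fork(P0) -> P2. 5 ppages; refcounts: pp0:1 pp1:2 pp2:3 pp3:2 pp4:1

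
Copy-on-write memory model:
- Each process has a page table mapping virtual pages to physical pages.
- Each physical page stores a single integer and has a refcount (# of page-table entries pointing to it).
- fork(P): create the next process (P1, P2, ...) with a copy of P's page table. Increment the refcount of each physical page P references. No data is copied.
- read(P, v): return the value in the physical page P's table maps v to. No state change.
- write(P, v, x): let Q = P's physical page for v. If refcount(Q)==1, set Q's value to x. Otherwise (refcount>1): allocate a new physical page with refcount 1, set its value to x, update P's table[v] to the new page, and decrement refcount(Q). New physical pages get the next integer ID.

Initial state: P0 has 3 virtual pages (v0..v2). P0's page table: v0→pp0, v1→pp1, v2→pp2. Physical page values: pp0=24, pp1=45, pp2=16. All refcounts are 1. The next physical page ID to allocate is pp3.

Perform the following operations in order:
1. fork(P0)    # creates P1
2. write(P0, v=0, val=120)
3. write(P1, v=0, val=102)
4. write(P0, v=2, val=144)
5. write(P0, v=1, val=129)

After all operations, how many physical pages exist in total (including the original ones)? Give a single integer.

Op 1: fork(P0) -> P1. 3 ppages; refcounts: pp0:2 pp1:2 pp2:2
Op 2: write(P0, v0, 120). refcount(pp0)=2>1 -> COPY to pp3. 4 ppages; refcounts: pp0:1 pp1:2 pp2:2 pp3:1
Op 3: write(P1, v0, 102). refcount(pp0)=1 -> write in place. 4 ppages; refcounts: pp0:1 pp1:2 pp2:2 pp3:1
Op 4: write(P0, v2, 144). refcount(pp2)=2>1 -> COPY to pp4. 5 ppages; refcounts: pp0:1 pp1:2 pp2:1 pp3:1 pp4:1
Op 5: write(P0, v1, 129). refcount(pp1)=2>1 -> COPY to pp5. 6 ppages; refcounts: pp0:1 pp1:1 pp2:1 pp3:1 pp4:1 pp5:1

Answer: 6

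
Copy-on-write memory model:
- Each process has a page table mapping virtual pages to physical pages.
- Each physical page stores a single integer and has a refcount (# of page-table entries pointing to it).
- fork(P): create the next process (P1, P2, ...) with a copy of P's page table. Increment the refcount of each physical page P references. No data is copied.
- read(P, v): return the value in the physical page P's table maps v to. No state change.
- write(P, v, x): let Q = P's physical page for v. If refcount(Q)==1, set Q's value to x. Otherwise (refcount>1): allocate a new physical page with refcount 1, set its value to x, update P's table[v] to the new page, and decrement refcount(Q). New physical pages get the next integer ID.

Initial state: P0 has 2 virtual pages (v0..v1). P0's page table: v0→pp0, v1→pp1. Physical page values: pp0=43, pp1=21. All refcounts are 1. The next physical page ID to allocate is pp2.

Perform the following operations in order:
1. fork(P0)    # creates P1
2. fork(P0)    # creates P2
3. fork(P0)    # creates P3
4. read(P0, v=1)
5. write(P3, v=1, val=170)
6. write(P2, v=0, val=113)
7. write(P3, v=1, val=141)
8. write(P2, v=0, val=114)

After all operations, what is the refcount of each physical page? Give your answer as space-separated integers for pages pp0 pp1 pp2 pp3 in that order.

Answer: 3 3 1 1

Derivation:
Op 1: fork(P0) -> P1. 2 ppages; refcounts: pp0:2 pp1:2
Op 2: fork(P0) -> P2. 2 ppages; refcounts: pp0:3 pp1:3
Op 3: fork(P0) -> P3. 2 ppages; refcounts: pp0:4 pp1:4
Op 4: read(P0, v1) -> 21. No state change.
Op 5: write(P3, v1, 170). refcount(pp1)=4>1 -> COPY to pp2. 3 ppages; refcounts: pp0:4 pp1:3 pp2:1
Op 6: write(P2, v0, 113). refcount(pp0)=4>1 -> COPY to pp3. 4 ppages; refcounts: pp0:3 pp1:3 pp2:1 pp3:1
Op 7: write(P3, v1, 141). refcount(pp2)=1 -> write in place. 4 ppages; refcounts: pp0:3 pp1:3 pp2:1 pp3:1
Op 8: write(P2, v0, 114). refcount(pp3)=1 -> write in place. 4 ppages; refcounts: pp0:3 pp1:3 pp2:1 pp3:1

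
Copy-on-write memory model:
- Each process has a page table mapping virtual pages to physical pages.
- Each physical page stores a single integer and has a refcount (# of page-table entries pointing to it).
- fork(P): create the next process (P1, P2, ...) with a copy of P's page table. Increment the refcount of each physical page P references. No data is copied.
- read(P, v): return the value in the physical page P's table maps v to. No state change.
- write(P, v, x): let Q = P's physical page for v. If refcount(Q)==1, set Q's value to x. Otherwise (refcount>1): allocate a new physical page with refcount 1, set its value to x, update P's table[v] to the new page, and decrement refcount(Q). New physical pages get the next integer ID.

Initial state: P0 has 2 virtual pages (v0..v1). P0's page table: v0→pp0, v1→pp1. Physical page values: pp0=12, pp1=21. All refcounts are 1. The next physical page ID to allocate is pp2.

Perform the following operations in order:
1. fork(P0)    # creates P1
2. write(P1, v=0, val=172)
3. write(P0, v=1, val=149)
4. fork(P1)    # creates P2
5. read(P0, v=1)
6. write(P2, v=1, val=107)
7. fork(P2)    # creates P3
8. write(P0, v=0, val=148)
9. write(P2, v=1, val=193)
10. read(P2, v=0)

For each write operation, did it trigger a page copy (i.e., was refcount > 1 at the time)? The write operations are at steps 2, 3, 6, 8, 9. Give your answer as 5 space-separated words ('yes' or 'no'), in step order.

Op 1: fork(P0) -> P1. 2 ppages; refcounts: pp0:2 pp1:2
Op 2: write(P1, v0, 172). refcount(pp0)=2>1 -> COPY to pp2. 3 ppages; refcounts: pp0:1 pp1:2 pp2:1
Op 3: write(P0, v1, 149). refcount(pp1)=2>1 -> COPY to pp3. 4 ppages; refcounts: pp0:1 pp1:1 pp2:1 pp3:1
Op 4: fork(P1) -> P2. 4 ppages; refcounts: pp0:1 pp1:2 pp2:2 pp3:1
Op 5: read(P0, v1) -> 149. No state change.
Op 6: write(P2, v1, 107). refcount(pp1)=2>1 -> COPY to pp4. 5 ppages; refcounts: pp0:1 pp1:1 pp2:2 pp3:1 pp4:1
Op 7: fork(P2) -> P3. 5 ppages; refcounts: pp0:1 pp1:1 pp2:3 pp3:1 pp4:2
Op 8: write(P0, v0, 148). refcount(pp0)=1 -> write in place. 5 ppages; refcounts: pp0:1 pp1:1 pp2:3 pp3:1 pp4:2
Op 9: write(P2, v1, 193). refcount(pp4)=2>1 -> COPY to pp5. 6 ppages; refcounts: pp0:1 pp1:1 pp2:3 pp3:1 pp4:1 pp5:1
Op 10: read(P2, v0) -> 172. No state change.

yes yes yes no yes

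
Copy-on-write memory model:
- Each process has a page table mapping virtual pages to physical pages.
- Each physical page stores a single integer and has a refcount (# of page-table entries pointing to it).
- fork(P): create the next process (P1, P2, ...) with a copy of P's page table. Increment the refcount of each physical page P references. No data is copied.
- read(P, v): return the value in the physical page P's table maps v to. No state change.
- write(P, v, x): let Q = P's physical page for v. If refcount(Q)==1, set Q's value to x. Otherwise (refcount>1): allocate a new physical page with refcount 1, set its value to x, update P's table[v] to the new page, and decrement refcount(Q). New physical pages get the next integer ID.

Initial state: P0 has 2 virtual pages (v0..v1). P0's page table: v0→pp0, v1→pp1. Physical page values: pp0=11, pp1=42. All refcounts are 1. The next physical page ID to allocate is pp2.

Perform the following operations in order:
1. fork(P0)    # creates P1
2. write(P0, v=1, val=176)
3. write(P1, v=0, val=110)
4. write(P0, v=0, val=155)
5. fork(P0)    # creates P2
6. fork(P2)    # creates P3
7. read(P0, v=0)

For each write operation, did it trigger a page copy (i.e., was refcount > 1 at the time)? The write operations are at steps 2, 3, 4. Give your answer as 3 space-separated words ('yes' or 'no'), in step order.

Op 1: fork(P0) -> P1. 2 ppages; refcounts: pp0:2 pp1:2
Op 2: write(P0, v1, 176). refcount(pp1)=2>1 -> COPY to pp2. 3 ppages; refcounts: pp0:2 pp1:1 pp2:1
Op 3: write(P1, v0, 110). refcount(pp0)=2>1 -> COPY to pp3. 4 ppages; refcounts: pp0:1 pp1:1 pp2:1 pp3:1
Op 4: write(P0, v0, 155). refcount(pp0)=1 -> write in place. 4 ppages; refcounts: pp0:1 pp1:1 pp2:1 pp3:1
Op 5: fork(P0) -> P2. 4 ppages; refcounts: pp0:2 pp1:1 pp2:2 pp3:1
Op 6: fork(P2) -> P3. 4 ppages; refcounts: pp0:3 pp1:1 pp2:3 pp3:1
Op 7: read(P0, v0) -> 155. No state change.

yes yes no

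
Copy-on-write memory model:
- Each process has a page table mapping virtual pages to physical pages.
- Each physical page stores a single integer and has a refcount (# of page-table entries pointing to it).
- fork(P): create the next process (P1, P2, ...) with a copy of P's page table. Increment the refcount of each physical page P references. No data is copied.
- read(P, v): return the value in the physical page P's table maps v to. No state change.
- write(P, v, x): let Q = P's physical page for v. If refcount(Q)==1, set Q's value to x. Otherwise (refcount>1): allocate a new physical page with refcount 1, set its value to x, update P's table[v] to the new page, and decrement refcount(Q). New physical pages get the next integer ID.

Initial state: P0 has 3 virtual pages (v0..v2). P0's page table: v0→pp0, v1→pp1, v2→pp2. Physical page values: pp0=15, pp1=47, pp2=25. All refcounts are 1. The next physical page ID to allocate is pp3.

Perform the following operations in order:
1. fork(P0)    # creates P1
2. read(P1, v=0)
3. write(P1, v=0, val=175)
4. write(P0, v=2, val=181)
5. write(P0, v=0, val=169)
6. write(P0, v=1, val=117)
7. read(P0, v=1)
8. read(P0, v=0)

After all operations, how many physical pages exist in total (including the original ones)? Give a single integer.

Op 1: fork(P0) -> P1. 3 ppages; refcounts: pp0:2 pp1:2 pp2:2
Op 2: read(P1, v0) -> 15. No state change.
Op 3: write(P1, v0, 175). refcount(pp0)=2>1 -> COPY to pp3. 4 ppages; refcounts: pp0:1 pp1:2 pp2:2 pp3:1
Op 4: write(P0, v2, 181). refcount(pp2)=2>1 -> COPY to pp4. 5 ppages; refcounts: pp0:1 pp1:2 pp2:1 pp3:1 pp4:1
Op 5: write(P0, v0, 169). refcount(pp0)=1 -> write in place. 5 ppages; refcounts: pp0:1 pp1:2 pp2:1 pp3:1 pp4:1
Op 6: write(P0, v1, 117). refcount(pp1)=2>1 -> COPY to pp5. 6 ppages; refcounts: pp0:1 pp1:1 pp2:1 pp3:1 pp4:1 pp5:1
Op 7: read(P0, v1) -> 117. No state change.
Op 8: read(P0, v0) -> 169. No state change.

Answer: 6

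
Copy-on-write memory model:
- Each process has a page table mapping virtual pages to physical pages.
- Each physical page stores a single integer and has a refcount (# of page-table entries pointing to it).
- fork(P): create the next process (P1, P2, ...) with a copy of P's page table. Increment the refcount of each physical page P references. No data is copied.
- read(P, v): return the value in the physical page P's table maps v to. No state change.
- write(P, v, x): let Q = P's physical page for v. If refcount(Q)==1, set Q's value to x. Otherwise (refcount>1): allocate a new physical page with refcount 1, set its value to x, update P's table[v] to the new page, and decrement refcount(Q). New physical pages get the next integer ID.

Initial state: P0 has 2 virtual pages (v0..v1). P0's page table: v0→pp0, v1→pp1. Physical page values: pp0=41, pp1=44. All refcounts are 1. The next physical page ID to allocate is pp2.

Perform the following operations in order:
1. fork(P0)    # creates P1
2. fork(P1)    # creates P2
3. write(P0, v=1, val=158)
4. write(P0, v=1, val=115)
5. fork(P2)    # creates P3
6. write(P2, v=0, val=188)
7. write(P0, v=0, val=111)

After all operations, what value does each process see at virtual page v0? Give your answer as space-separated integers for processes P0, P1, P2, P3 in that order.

Answer: 111 41 188 41

Derivation:
Op 1: fork(P0) -> P1. 2 ppages; refcounts: pp0:2 pp1:2
Op 2: fork(P1) -> P2. 2 ppages; refcounts: pp0:3 pp1:3
Op 3: write(P0, v1, 158). refcount(pp1)=3>1 -> COPY to pp2. 3 ppages; refcounts: pp0:3 pp1:2 pp2:1
Op 4: write(P0, v1, 115). refcount(pp2)=1 -> write in place. 3 ppages; refcounts: pp0:3 pp1:2 pp2:1
Op 5: fork(P2) -> P3. 3 ppages; refcounts: pp0:4 pp1:3 pp2:1
Op 6: write(P2, v0, 188). refcount(pp0)=4>1 -> COPY to pp3. 4 ppages; refcounts: pp0:3 pp1:3 pp2:1 pp3:1
Op 7: write(P0, v0, 111). refcount(pp0)=3>1 -> COPY to pp4. 5 ppages; refcounts: pp0:2 pp1:3 pp2:1 pp3:1 pp4:1
P0: v0 -> pp4 = 111
P1: v0 -> pp0 = 41
P2: v0 -> pp3 = 188
P3: v0 -> pp0 = 41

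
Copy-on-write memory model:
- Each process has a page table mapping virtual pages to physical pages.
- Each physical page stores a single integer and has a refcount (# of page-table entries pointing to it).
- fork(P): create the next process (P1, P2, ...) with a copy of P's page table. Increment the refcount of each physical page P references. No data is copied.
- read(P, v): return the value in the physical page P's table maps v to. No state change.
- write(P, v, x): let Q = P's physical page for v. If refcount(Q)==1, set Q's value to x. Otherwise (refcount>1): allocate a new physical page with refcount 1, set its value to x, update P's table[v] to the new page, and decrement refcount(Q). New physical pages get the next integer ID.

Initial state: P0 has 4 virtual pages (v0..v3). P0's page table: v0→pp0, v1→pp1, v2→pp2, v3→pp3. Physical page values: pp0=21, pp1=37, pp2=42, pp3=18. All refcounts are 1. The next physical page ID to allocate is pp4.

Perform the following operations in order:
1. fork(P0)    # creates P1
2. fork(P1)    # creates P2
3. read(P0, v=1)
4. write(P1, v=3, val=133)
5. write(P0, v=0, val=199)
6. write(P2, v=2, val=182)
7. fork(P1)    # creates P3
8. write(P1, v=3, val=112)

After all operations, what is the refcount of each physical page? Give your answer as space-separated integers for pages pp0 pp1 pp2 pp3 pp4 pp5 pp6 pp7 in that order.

Answer: 3 4 3 2 1 1 1 1

Derivation:
Op 1: fork(P0) -> P1. 4 ppages; refcounts: pp0:2 pp1:2 pp2:2 pp3:2
Op 2: fork(P1) -> P2. 4 ppages; refcounts: pp0:3 pp1:3 pp2:3 pp3:3
Op 3: read(P0, v1) -> 37. No state change.
Op 4: write(P1, v3, 133). refcount(pp3)=3>1 -> COPY to pp4. 5 ppages; refcounts: pp0:3 pp1:3 pp2:3 pp3:2 pp4:1
Op 5: write(P0, v0, 199). refcount(pp0)=3>1 -> COPY to pp5. 6 ppages; refcounts: pp0:2 pp1:3 pp2:3 pp3:2 pp4:1 pp5:1
Op 6: write(P2, v2, 182). refcount(pp2)=3>1 -> COPY to pp6. 7 ppages; refcounts: pp0:2 pp1:3 pp2:2 pp3:2 pp4:1 pp5:1 pp6:1
Op 7: fork(P1) -> P3. 7 ppages; refcounts: pp0:3 pp1:4 pp2:3 pp3:2 pp4:2 pp5:1 pp6:1
Op 8: write(P1, v3, 112). refcount(pp4)=2>1 -> COPY to pp7. 8 ppages; refcounts: pp0:3 pp1:4 pp2:3 pp3:2 pp4:1 pp5:1 pp6:1 pp7:1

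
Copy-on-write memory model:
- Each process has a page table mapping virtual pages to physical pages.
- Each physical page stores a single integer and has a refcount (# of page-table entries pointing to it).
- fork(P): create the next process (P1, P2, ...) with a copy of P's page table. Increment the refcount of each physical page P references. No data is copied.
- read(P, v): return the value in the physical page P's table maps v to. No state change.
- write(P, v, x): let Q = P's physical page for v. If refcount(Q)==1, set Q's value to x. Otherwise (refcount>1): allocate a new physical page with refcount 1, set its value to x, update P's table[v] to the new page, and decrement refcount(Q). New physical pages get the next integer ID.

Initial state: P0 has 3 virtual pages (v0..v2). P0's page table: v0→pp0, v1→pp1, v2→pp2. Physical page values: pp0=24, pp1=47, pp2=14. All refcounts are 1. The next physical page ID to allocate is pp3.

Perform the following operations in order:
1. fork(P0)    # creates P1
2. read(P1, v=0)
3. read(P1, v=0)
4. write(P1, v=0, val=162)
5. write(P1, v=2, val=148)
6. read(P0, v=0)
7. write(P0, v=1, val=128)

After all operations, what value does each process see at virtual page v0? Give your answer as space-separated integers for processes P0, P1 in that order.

Answer: 24 162

Derivation:
Op 1: fork(P0) -> P1. 3 ppages; refcounts: pp0:2 pp1:2 pp2:2
Op 2: read(P1, v0) -> 24. No state change.
Op 3: read(P1, v0) -> 24. No state change.
Op 4: write(P1, v0, 162). refcount(pp0)=2>1 -> COPY to pp3. 4 ppages; refcounts: pp0:1 pp1:2 pp2:2 pp3:1
Op 5: write(P1, v2, 148). refcount(pp2)=2>1 -> COPY to pp4. 5 ppages; refcounts: pp0:1 pp1:2 pp2:1 pp3:1 pp4:1
Op 6: read(P0, v0) -> 24. No state change.
Op 7: write(P0, v1, 128). refcount(pp1)=2>1 -> COPY to pp5. 6 ppages; refcounts: pp0:1 pp1:1 pp2:1 pp3:1 pp4:1 pp5:1
P0: v0 -> pp0 = 24
P1: v0 -> pp3 = 162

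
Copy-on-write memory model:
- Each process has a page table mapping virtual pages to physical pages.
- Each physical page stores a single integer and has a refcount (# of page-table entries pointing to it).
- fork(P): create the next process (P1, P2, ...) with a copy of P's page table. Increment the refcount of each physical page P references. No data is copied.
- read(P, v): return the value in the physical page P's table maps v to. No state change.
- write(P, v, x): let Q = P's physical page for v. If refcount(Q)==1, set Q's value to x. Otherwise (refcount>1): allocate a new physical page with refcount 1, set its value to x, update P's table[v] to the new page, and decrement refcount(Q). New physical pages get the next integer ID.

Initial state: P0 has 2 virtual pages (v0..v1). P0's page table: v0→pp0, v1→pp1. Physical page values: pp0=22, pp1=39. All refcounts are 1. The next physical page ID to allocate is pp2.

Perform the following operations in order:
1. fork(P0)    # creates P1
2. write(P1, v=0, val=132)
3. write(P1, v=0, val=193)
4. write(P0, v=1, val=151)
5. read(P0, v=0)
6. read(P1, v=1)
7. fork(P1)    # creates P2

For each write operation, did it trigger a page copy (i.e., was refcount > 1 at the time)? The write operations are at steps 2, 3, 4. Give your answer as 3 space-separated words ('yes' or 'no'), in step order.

Op 1: fork(P0) -> P1. 2 ppages; refcounts: pp0:2 pp1:2
Op 2: write(P1, v0, 132). refcount(pp0)=2>1 -> COPY to pp2. 3 ppages; refcounts: pp0:1 pp1:2 pp2:1
Op 3: write(P1, v0, 193). refcount(pp2)=1 -> write in place. 3 ppages; refcounts: pp0:1 pp1:2 pp2:1
Op 4: write(P0, v1, 151). refcount(pp1)=2>1 -> COPY to pp3. 4 ppages; refcounts: pp0:1 pp1:1 pp2:1 pp3:1
Op 5: read(P0, v0) -> 22. No state change.
Op 6: read(P1, v1) -> 39. No state change.
Op 7: fork(P1) -> P2. 4 ppages; refcounts: pp0:1 pp1:2 pp2:2 pp3:1

yes no yes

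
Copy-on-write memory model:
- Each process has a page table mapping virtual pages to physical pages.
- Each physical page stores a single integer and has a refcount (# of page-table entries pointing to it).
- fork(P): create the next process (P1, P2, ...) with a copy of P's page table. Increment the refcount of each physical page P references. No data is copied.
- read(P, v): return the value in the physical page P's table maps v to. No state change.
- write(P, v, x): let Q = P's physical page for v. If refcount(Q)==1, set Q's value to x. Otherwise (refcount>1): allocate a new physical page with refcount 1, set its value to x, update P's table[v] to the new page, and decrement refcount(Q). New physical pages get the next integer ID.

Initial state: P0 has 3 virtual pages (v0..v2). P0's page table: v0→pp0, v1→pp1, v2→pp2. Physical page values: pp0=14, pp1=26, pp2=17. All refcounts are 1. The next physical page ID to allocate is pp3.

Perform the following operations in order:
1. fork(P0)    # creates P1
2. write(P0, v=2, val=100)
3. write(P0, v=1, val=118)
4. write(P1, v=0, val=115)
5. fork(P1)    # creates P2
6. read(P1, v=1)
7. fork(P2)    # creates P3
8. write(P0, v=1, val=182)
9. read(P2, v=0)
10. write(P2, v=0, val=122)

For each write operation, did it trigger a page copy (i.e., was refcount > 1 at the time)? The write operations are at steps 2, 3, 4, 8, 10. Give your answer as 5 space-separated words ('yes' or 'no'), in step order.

Op 1: fork(P0) -> P1. 3 ppages; refcounts: pp0:2 pp1:2 pp2:2
Op 2: write(P0, v2, 100). refcount(pp2)=2>1 -> COPY to pp3. 4 ppages; refcounts: pp0:2 pp1:2 pp2:1 pp3:1
Op 3: write(P0, v1, 118). refcount(pp1)=2>1 -> COPY to pp4. 5 ppages; refcounts: pp0:2 pp1:1 pp2:1 pp3:1 pp4:1
Op 4: write(P1, v0, 115). refcount(pp0)=2>1 -> COPY to pp5. 6 ppages; refcounts: pp0:1 pp1:1 pp2:1 pp3:1 pp4:1 pp5:1
Op 5: fork(P1) -> P2. 6 ppages; refcounts: pp0:1 pp1:2 pp2:2 pp3:1 pp4:1 pp5:2
Op 6: read(P1, v1) -> 26. No state change.
Op 7: fork(P2) -> P3. 6 ppages; refcounts: pp0:1 pp1:3 pp2:3 pp3:1 pp4:1 pp5:3
Op 8: write(P0, v1, 182). refcount(pp4)=1 -> write in place. 6 ppages; refcounts: pp0:1 pp1:3 pp2:3 pp3:1 pp4:1 pp5:3
Op 9: read(P2, v0) -> 115. No state change.
Op 10: write(P2, v0, 122). refcount(pp5)=3>1 -> COPY to pp6. 7 ppages; refcounts: pp0:1 pp1:3 pp2:3 pp3:1 pp4:1 pp5:2 pp6:1

yes yes yes no yes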